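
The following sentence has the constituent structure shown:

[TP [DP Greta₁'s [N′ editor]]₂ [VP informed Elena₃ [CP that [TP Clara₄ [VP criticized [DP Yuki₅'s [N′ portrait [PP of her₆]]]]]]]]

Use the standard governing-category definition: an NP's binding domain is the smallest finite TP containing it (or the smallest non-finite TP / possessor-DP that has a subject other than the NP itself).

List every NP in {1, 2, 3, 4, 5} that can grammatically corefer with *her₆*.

{1, 2, 3, 4}

*her* is a pronoun, so Principle B applies: it must be free in its binding domain.
Binding domain of *her₆*: the possessed DP, whose subject is Yuki₅.
*Greta₁* and the pronoun do not c-command one another → neither Principle B nor Principle C is at stake; coindexation permitted.
*[Greta₁'s editor]₂* c-commands the pronoun but from outside its binding domain, and is not c-commanded by it → coindexation permitted.
*Elena₃* c-commands the pronoun but from outside its binding domain, and is not c-commanded by it → coindexation permitted.
*Clara₄* c-commands the pronoun but from outside its binding domain, and is not c-commanded by it → coindexation permitted.
*Yuki₅* c-commands the pronoun within its binding domain → coindexation would violate Principle B.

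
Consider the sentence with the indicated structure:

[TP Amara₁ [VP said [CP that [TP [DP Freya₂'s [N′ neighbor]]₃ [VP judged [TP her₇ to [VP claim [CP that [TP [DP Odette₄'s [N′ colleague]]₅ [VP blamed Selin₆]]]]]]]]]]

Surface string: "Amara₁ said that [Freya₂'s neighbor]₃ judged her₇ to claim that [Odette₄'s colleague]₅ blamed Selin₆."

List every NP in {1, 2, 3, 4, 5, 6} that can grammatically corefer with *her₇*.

*her* is a pronoun, so Principle B applies: it must be free in its binding domain.
Binding domain of *her₇*: the embedded TP, whose subject is [Freya₂'s neighbor]₃.
*Amara₁* c-commands the pronoun but from outside its binding domain, and is not c-commanded by it → coindexation permitted.
*Freya₂* and the pronoun do not c-command one another → neither Principle B nor Principle C is at stake; coindexation permitted.
*[Freya₂'s neighbor]₃* c-commands the pronoun within its binding domain → coindexation would violate Principle B.
*Odette₄*: the pronoun c-commands this R-expression → coindexation would violate Principle C on *Odette₄*.
*[Odette₄'s colleague]₅*: the pronoun c-commands this R-expression → coindexation would violate Principle C on *[Odette₄'s colleague]₅*.
*Selin₆*: the pronoun c-commands this R-expression → coindexation would violate Principle C on *Selin₆*.

{1, 2}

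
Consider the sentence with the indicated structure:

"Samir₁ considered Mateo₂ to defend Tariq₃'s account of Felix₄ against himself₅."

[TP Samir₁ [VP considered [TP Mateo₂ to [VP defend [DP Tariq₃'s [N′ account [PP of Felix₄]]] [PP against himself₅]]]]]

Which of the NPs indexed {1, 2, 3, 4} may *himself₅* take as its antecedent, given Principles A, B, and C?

*himself* is an anaphor, so Principle A applies: it must be bound in its binding domain.
Binding domain of *himself₅*: the embedded TP, whose subject is Mateo₂.
*Samir₁* c-commands the anaphor but is outside its binding domain → cannot satisfy Principle A.
*Mateo₂* c-commands the anaphor within its binding domain → licit binder.
*Tariq₃* does not c-command the anaphor → cannot bind it.
*Felix₄* does not c-command the anaphor → cannot bind it.

{2}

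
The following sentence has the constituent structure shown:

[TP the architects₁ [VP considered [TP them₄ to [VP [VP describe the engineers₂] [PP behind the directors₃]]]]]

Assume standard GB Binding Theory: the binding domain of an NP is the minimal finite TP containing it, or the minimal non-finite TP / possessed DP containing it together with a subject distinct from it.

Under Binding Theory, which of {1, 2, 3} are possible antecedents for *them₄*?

none

*them* is a pronoun, so Principle B applies: it must be free in its binding domain.
Binding domain of *them₄*: the matrix TP, whose subject is the architects₁.
*the architects₁* c-commands the pronoun within its binding domain → coindexation would violate Principle B.
*the engineers₂*: the pronoun c-commands this R-expression → coindexation would violate Principle C on *the engineers₂*.
*the directors₃*: the pronoun c-commands this R-expression → coindexation would violate Principle C on *the directors₃*.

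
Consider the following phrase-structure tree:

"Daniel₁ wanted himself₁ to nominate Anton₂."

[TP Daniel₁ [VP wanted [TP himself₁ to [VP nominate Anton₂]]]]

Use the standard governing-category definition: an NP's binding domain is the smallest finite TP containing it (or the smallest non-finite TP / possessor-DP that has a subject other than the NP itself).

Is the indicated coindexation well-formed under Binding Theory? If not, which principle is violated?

grammatical

The two coindexed NPs are *Daniel₁* and *himself₁*.
*himself₁* is an anaphor; its binding domain is the matrix TP, whose subject is Daniel₁. *Daniel₁* c-commands it within that domain and shares its index, so Principle A is satisfied.
*Daniel₁* is an R-expression; *himself₁* does not c-command it, and no other NP shares its index, so Principle C is satisfied.
All principles are respected.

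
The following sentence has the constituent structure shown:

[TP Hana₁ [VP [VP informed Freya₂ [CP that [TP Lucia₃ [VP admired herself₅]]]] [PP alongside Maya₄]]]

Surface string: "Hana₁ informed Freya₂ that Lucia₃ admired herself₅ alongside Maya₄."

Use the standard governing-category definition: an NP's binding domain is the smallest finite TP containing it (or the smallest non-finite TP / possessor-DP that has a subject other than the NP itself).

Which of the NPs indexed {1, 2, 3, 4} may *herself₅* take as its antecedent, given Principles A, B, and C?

{3}

*herself* is an anaphor, so Principle A applies: it must be bound in its binding domain.
Binding domain of *herself₅*: the embedded TP, whose subject is Lucia₃.
*Hana₁* c-commands the anaphor but is outside its binding domain → cannot satisfy Principle A.
*Freya₂* c-commands the anaphor but is outside its binding domain → cannot satisfy Principle A.
*Lucia₃* c-commands the anaphor within its binding domain → licit binder.
*Maya₄* does not c-command the anaphor → cannot bind it.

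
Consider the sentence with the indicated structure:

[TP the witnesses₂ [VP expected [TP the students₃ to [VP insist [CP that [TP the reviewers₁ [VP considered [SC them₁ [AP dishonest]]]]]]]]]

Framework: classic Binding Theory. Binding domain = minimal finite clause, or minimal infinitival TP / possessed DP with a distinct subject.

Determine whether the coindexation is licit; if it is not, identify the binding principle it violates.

The two coindexed NPs are *the reviewers₁* and *them₁*.
*them₁* is a pronoun. Its binding domain is the embedded TP, whose subject is the reviewers₁.
*the reviewers₁* c-commands it within that domain and carries the same index.
The pronoun is locally bound → Principle B violation.

Principle B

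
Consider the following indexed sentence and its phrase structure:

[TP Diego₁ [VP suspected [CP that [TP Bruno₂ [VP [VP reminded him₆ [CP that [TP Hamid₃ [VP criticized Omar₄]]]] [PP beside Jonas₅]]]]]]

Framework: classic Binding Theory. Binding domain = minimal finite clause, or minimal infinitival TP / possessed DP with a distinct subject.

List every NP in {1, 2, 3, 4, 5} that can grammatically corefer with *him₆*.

{1, 5}

*him* is a pronoun, so Principle B applies: it must be free in its binding domain.
Binding domain of *him₆*: the embedded TP, whose subject is Bruno₂.
*Diego₁* c-commands the pronoun but from outside its binding domain, and is not c-commanded by it → coindexation permitted.
*Bruno₂* c-commands the pronoun within its binding domain → coindexation would violate Principle B.
*Hamid₃*: the pronoun c-commands this R-expression → coindexation would violate Principle C on *Hamid₃*.
*Omar₄*: the pronoun c-commands this R-expression → coindexation would violate Principle C on *Omar₄*.
*Jonas₅* and the pronoun do not c-command one another → neither Principle B nor Principle C is at stake; coindexation permitted.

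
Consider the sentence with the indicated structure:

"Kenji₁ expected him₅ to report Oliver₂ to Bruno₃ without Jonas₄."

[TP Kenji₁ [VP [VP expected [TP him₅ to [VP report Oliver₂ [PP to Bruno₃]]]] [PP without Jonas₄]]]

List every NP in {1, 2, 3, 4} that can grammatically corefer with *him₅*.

*him* is a pronoun, so Principle B applies: it must be free in its binding domain.
Binding domain of *him₅*: the matrix TP, whose subject is Kenji₁.
*Kenji₁* c-commands the pronoun within its binding domain → coindexation would violate Principle B.
*Oliver₂*: the pronoun c-commands this R-expression → coindexation would violate Principle C on *Oliver₂*.
*Bruno₃*: the pronoun c-commands this R-expression → coindexation would violate Principle C on *Bruno₃*.
*Jonas₄* and the pronoun do not c-command one another → neither Principle B nor Principle C is at stake; coindexation permitted.

{4}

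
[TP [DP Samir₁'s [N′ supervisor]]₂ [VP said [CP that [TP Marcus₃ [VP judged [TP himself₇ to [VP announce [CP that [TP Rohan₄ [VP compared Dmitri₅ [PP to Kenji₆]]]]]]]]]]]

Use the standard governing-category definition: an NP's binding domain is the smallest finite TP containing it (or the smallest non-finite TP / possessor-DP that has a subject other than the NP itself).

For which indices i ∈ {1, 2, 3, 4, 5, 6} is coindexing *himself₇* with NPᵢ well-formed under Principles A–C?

*himself* is an anaphor, so Principle A applies: it must be bound in its binding domain.
Binding domain of *himself₇*: the embedded TP, whose subject is Marcus₃.
*Samir₁* does not c-command the anaphor → cannot bind it.
*[Samir₁'s supervisor]₂* c-commands the anaphor but is outside its binding domain → cannot satisfy Principle A.
*Marcus₃* c-commands the anaphor within its binding domain → licit binder.
*Rohan₄* does not c-command the anaphor → cannot bind it.
*Dmitri₅* does not c-command the anaphor → cannot bind it.
*Kenji₆* does not c-command the anaphor → cannot bind it.

{3}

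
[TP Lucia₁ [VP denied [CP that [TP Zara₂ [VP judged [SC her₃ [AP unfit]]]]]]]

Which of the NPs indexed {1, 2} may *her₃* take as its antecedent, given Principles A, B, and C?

{1}

*her* is a pronoun, so Principle B applies: it must be free in its binding domain.
Binding domain of *her₃*: the embedded TP, whose subject is Zara₂.
*Lucia₁* c-commands the pronoun but from outside its binding domain, and is not c-commanded by it → coindexation permitted.
*Zara₂* c-commands the pronoun within its binding domain → coindexation would violate Principle B.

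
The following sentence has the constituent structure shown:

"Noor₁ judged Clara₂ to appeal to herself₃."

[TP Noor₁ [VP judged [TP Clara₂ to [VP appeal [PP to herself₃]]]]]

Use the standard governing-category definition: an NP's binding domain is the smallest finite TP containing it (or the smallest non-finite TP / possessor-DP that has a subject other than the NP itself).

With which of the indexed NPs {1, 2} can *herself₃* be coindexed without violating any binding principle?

{2}

*herself* is an anaphor, so Principle A applies: it must be bound in its binding domain.
Binding domain of *herself₃*: the embedded TP, whose subject is Clara₂.
*Noor₁* c-commands the anaphor but is outside its binding domain → cannot satisfy Principle A.
*Clara₂* c-commands the anaphor within its binding domain → licit binder.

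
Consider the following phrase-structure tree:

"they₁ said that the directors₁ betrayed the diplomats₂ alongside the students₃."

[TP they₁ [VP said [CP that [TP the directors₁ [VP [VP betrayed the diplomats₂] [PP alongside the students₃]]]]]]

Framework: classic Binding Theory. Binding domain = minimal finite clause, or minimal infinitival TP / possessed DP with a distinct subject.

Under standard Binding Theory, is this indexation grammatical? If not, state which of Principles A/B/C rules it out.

Principle C

The two coindexed NPs are *they₁* and *the directors₁*.
*the directors₁* is an R-expression. Principle C requires it to be free everywhere.
*they₁* c-commands it and carries the same index.
The R-expression is bound → Principle C violation.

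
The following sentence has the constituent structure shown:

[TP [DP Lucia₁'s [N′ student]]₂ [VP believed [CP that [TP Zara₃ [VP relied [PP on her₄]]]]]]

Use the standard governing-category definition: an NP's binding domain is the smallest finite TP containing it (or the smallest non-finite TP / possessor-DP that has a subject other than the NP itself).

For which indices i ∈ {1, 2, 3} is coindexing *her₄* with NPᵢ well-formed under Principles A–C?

{1, 2}

*her* is a pronoun, so Principle B applies: it must be free in its binding domain.
Binding domain of *her₄*: the embedded TP, whose subject is Zara₃.
*Lucia₁* and the pronoun do not c-command one another → neither Principle B nor Principle C is at stake; coindexation permitted.
*[Lucia₁'s student]₂* c-commands the pronoun but from outside its binding domain, and is not c-commanded by it → coindexation permitted.
*Zara₃* c-commands the pronoun within its binding domain → coindexation would violate Principle B.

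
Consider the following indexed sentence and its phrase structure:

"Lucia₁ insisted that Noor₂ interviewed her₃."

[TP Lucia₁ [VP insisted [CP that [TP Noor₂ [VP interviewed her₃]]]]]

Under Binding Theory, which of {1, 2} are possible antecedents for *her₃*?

*her* is a pronoun, so Principle B applies: it must be free in its binding domain.
Binding domain of *her₃*: the embedded TP, whose subject is Noor₂.
*Lucia₁* c-commands the pronoun but from outside its binding domain, and is not c-commanded by it → coindexation permitted.
*Noor₂* c-commands the pronoun within its binding domain → coindexation would violate Principle B.

{1}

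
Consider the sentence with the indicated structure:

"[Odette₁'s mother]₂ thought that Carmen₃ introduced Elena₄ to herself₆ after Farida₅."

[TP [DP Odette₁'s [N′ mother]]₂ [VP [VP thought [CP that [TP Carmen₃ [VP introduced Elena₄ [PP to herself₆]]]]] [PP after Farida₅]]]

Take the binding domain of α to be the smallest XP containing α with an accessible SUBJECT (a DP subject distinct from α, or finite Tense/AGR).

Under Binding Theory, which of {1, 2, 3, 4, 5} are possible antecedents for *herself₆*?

*herself* is an anaphor, so Principle A applies: it must be bound in its binding domain.
Binding domain of *herself₆*: the embedded TP, whose subject is Carmen₃.
*Odette₁* does not c-command the anaphor → cannot bind it.
*[Odette₁'s mother]₂* c-commands the anaphor but is outside its binding domain → cannot satisfy Principle A.
*Carmen₃* c-commands the anaphor within its binding domain → licit binder.
*Elena₄* c-commands the anaphor within its binding domain → licit binder.
*Farida₅* does not c-command the anaphor → cannot bind it.

{3, 4}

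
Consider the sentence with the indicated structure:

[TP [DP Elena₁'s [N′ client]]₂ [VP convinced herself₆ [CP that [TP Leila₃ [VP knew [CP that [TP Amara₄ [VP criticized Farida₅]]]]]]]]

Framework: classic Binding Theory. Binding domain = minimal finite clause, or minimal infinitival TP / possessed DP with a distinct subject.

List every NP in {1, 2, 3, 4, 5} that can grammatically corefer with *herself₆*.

{2}

*herself* is an anaphor, so Principle A applies: it must be bound in its binding domain.
Binding domain of *herself₆*: the matrix TP, whose subject is [Elena₁'s client]₂.
*Elena₁* does not c-command the anaphor → cannot bind it.
*[Elena₁'s client]₂* c-commands the anaphor within its binding domain → licit binder.
*Leila₃* does not c-command the anaphor → cannot bind it.
*Amara₄* does not c-command the anaphor → cannot bind it.
*Farida₅* does not c-command the anaphor → cannot bind it.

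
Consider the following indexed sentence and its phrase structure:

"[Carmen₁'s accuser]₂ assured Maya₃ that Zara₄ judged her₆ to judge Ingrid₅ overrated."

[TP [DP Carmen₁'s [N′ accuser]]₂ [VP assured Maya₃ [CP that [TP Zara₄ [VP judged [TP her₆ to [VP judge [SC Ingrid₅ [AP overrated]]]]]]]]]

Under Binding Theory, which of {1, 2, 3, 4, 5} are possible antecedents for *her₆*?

{1, 2, 3}

*her* is a pronoun, so Principle B applies: it must be free in its binding domain.
Binding domain of *her₆*: the embedded TP, whose subject is Zara₄.
*Carmen₁* and the pronoun do not c-command one another → neither Principle B nor Principle C is at stake; coindexation permitted.
*[Carmen₁'s accuser]₂* c-commands the pronoun but from outside its binding domain, and is not c-commanded by it → coindexation permitted.
*Maya₃* c-commands the pronoun but from outside its binding domain, and is not c-commanded by it → coindexation permitted.
*Zara₄* c-commands the pronoun within its binding domain → coindexation would violate Principle B.
*Ingrid₅*: the pronoun c-commands this R-expression → coindexation would violate Principle C on *Ingrid₅*.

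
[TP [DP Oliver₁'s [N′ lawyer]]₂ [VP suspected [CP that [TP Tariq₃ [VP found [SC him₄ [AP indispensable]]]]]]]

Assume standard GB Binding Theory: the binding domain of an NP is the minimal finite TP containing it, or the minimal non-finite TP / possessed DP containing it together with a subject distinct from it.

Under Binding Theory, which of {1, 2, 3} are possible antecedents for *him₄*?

{1, 2}

*him* is a pronoun, so Principle B applies: it must be free in its binding domain.
Binding domain of *him₄*: the embedded TP, whose subject is Tariq₃.
*Oliver₁* and the pronoun do not c-command one another → neither Principle B nor Principle C is at stake; coindexation permitted.
*[Oliver₁'s lawyer]₂* c-commands the pronoun but from outside its binding domain, and is not c-commanded by it → coindexation permitted.
*Tariq₃* c-commands the pronoun within its binding domain → coindexation would violate Principle B.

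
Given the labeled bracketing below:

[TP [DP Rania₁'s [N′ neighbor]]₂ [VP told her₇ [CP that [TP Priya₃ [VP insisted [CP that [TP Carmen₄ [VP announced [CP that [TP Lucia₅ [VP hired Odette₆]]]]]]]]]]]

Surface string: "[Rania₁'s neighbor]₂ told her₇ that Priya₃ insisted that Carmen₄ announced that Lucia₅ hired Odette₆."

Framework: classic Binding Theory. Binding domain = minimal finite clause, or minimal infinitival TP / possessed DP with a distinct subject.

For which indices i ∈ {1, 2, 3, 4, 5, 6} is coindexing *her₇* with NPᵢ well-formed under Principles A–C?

*her* is a pronoun, so Principle B applies: it must be free in its binding domain.
Binding domain of *her₇*: the matrix TP, whose subject is [Rania₁'s neighbor]₂.
*Rania₁* and the pronoun do not c-command one another → neither Principle B nor Principle C is at stake; coindexation permitted.
*[Rania₁'s neighbor]₂* c-commands the pronoun within its binding domain → coindexation would violate Principle B.
*Priya₃*: the pronoun c-commands this R-expression → coindexation would violate Principle C on *Priya₃*.
*Carmen₄*: the pronoun c-commands this R-expression → coindexation would violate Principle C on *Carmen₄*.
*Lucia₅*: the pronoun c-commands this R-expression → coindexation would violate Principle C on *Lucia₅*.
*Odette₆*: the pronoun c-commands this R-expression → coindexation would violate Principle C on *Odette₆*.

{1}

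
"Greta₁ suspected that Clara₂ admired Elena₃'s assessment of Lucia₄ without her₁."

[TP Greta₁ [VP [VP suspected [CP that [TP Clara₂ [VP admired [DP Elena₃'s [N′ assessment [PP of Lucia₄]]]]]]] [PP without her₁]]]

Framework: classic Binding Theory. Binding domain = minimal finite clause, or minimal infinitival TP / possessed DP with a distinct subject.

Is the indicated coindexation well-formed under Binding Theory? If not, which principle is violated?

The two coindexed NPs are *Greta₁* and *her₁*.
*her₁* is a pronoun. Its binding domain is the matrix TP, whose subject is Greta₁.
*Greta₁* c-commands it within that domain and carries the same index.
The pronoun is locally bound → Principle B violation.

Principle B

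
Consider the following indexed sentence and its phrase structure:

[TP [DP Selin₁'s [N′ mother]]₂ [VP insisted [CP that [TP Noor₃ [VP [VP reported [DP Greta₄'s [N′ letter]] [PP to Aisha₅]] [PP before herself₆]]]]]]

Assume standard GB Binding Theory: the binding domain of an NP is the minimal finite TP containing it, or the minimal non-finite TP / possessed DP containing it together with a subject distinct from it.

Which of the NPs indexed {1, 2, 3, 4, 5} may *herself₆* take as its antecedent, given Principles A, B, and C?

*herself* is an anaphor, so Principle A applies: it must be bound in its binding domain.
Binding domain of *herself₆*: the embedded TP, whose subject is Noor₃.
*Selin₁* does not c-command the anaphor → cannot bind it.
*[Selin₁'s mother]₂* c-commands the anaphor but is outside its binding domain → cannot satisfy Principle A.
*Noor₃* c-commands the anaphor within its binding domain → licit binder.
*Greta₄* does not c-command the anaphor → cannot bind it.
*Aisha₅* does not c-command the anaphor → cannot bind it.

{3}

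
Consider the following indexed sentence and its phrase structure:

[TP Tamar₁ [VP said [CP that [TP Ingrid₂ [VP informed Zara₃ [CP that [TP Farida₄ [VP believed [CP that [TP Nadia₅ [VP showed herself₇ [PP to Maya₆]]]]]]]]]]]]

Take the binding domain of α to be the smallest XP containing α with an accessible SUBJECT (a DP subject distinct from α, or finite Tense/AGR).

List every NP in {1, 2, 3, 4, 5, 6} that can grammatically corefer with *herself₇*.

*herself* is an anaphor, so Principle A applies: it must be bound in its binding domain.
Binding domain of *herself₇*: the embedded TP, whose subject is Nadia₅.
*Tamar₁* c-commands the anaphor but is outside its binding domain → cannot satisfy Principle A.
*Ingrid₂* c-commands the anaphor but is outside its binding domain → cannot satisfy Principle A.
*Zara₃* c-commands the anaphor but is outside its binding domain → cannot satisfy Principle A.
*Farida₄* c-commands the anaphor but is outside its binding domain → cannot satisfy Principle A.
*Nadia₅* c-commands the anaphor within its binding domain → licit binder.
*Maya₆* does not c-command the anaphor → cannot bind it.

{5}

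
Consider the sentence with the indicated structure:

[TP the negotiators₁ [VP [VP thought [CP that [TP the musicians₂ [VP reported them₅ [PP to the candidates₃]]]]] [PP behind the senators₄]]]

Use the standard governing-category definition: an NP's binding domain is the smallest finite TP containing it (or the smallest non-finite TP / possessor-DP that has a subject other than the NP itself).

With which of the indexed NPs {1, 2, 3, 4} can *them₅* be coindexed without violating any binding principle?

*them* is a pronoun, so Principle B applies: it must be free in its binding domain.
Binding domain of *them₅*: the embedded TP, whose subject is the musicians₂.
*the negotiators₁* c-commands the pronoun but from outside its binding domain, and is not c-commanded by it → coindexation permitted.
*the musicians₂* c-commands the pronoun within its binding domain → coindexation would violate Principle B.
*the candidates₃*: the pronoun c-commands this R-expression → coindexation would violate Principle C on *the candidates₃*.
*the senators₄* and the pronoun do not c-command one another → neither Principle B nor Principle C is at stake; coindexation permitted.

{1, 4}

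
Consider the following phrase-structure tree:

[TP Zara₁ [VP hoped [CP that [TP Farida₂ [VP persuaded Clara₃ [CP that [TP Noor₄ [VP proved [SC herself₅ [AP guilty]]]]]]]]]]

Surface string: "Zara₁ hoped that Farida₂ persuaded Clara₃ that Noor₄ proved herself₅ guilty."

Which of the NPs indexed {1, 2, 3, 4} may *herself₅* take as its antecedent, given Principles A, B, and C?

*herself* is an anaphor, so Principle A applies: it must be bound in its binding domain.
Binding domain of *herself₅*: the embedded TP, whose subject is Noor₄.
*Zara₁* c-commands the anaphor but is outside its binding domain → cannot satisfy Principle A.
*Farida₂* c-commands the anaphor but is outside its binding domain → cannot satisfy Principle A.
*Clara₃* c-commands the anaphor but is outside its binding domain → cannot satisfy Principle A.
*Noor₄* c-commands the anaphor within its binding domain → licit binder.

{4}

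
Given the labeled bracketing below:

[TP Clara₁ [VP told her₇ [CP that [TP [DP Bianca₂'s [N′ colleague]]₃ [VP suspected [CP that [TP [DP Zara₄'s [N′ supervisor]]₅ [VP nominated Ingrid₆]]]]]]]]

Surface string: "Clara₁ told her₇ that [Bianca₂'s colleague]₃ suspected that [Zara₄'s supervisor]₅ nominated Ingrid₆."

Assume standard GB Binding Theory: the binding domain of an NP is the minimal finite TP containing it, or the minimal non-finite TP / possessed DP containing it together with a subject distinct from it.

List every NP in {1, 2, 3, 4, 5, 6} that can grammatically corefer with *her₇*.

none

*her* is a pronoun, so Principle B applies: it must be free in its binding domain.
Binding domain of *her₇*: the matrix TP, whose subject is Clara₁.
*Clara₁* c-commands the pronoun within its binding domain → coindexation would violate Principle B.
*Bianca₂*: the pronoun c-commands this R-expression → coindexation would violate Principle C on *Bianca₂*.
*[Bianca₂'s colleague]₃*: the pronoun c-commands this R-expression → coindexation would violate Principle C on *[Bianca₂'s colleague]₃*.
*Zara₄*: the pronoun c-commands this R-expression → coindexation would violate Principle C on *Zara₄*.
*[Zara₄'s supervisor]₅*: the pronoun c-commands this R-expression → coindexation would violate Principle C on *[Zara₄'s supervisor]₅*.
*Ingrid₆*: the pronoun c-commands this R-expression → coindexation would violate Principle C on *Ingrid₆*.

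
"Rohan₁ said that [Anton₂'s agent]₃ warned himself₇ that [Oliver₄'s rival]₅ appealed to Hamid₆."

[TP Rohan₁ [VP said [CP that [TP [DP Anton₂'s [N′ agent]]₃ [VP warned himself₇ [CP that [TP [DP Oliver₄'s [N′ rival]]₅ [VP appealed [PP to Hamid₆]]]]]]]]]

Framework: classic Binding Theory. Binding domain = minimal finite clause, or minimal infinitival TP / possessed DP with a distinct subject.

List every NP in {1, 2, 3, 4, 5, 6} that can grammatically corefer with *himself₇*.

{3}

*himself* is an anaphor, so Principle A applies: it must be bound in its binding domain.
Binding domain of *himself₇*: the embedded TP, whose subject is [Anton₂'s agent]₃.
*Rohan₁* c-commands the anaphor but is outside its binding domain → cannot satisfy Principle A.
*Anton₂* does not c-command the anaphor → cannot bind it.
*[Anton₂'s agent]₃* c-commands the anaphor within its binding domain → licit binder.
*Oliver₄* does not c-command the anaphor → cannot bind it.
*[Oliver₄'s rival]₅* does not c-command the anaphor → cannot bind it.
*Hamid₆* does not c-command the anaphor → cannot bind it.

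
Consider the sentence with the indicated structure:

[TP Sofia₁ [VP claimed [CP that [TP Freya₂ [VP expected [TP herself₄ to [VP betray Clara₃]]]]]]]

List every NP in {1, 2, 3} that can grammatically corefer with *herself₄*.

*herself* is an anaphor, so Principle A applies: it must be bound in its binding domain.
Binding domain of *herself₄*: the embedded TP, whose subject is Freya₂.
*Sofia₁* c-commands the anaphor but is outside its binding domain → cannot satisfy Principle A.
*Freya₂* c-commands the anaphor within its binding domain → licit binder.
*Clara₃* does not c-command the anaphor → cannot bind it.

{2}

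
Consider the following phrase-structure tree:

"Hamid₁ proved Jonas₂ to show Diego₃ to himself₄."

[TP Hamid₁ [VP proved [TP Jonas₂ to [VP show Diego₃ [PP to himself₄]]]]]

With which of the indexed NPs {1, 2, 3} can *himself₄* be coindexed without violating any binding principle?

*himself* is an anaphor, so Principle A applies: it must be bound in its binding domain.
Binding domain of *himself₄*: the embedded TP, whose subject is Jonas₂.
*Hamid₁* c-commands the anaphor but is outside its binding domain → cannot satisfy Principle A.
*Jonas₂* c-commands the anaphor within its binding domain → licit binder.
*Diego₃* c-commands the anaphor within its binding domain → licit binder.

{2, 3}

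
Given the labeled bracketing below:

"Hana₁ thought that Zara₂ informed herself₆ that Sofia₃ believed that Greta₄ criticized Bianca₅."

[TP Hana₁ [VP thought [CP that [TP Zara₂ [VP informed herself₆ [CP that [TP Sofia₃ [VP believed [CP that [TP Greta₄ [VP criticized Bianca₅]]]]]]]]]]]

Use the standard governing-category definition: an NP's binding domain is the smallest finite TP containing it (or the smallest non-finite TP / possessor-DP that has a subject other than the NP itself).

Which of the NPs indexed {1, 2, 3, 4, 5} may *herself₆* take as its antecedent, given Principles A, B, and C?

{2}

*herself* is an anaphor, so Principle A applies: it must be bound in its binding domain.
Binding domain of *herself₆*: the embedded TP, whose subject is Zara₂.
*Hana₁* c-commands the anaphor but is outside its binding domain → cannot satisfy Principle A.
*Zara₂* c-commands the anaphor within its binding domain → licit binder.
*Sofia₃* does not c-command the anaphor → cannot bind it.
*Greta₄* does not c-command the anaphor → cannot bind it.
*Bianca₅* does not c-command the anaphor → cannot bind it.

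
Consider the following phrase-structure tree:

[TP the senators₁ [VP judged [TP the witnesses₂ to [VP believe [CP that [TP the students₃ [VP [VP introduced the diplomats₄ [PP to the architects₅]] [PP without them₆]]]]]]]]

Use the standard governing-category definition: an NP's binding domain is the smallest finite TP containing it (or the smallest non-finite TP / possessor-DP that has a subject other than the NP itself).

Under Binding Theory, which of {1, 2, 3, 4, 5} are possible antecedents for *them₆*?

*them* is a pronoun, so Principle B applies: it must be free in its binding domain.
Binding domain of *them₆*: the embedded TP, whose subject is the students₃.
*the senators₁* c-commands the pronoun but from outside its binding domain, and is not c-commanded by it → coindexation permitted.
*the witnesses₂* c-commands the pronoun but from outside its binding domain, and is not c-commanded by it → coindexation permitted.
*the students₃* c-commands the pronoun within its binding domain → coindexation would violate Principle B.
*the diplomats₄* and the pronoun do not c-command one another → neither Principle B nor Principle C is at stake; coindexation permitted.
*the architects₅* and the pronoun do not c-command one another → neither Principle B nor Principle C is at stake; coindexation permitted.

{1, 2, 4, 5}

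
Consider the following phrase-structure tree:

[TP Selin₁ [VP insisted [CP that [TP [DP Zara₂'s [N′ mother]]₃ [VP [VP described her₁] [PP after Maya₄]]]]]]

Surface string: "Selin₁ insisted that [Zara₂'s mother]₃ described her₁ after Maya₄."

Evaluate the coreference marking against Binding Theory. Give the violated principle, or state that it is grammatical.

grammatical

The two coindexed NPs are *Selin₁* and *her₁*.
*her₁* is a pronoun; its binding domain is the embedded TP, whose subject is [Zara₂'s mother]₃. Within that domain it is c-commanded only by *[Zara₂'s mother]₃*, which carries a different index — the pronoun is free locally, so Principle B holds.
*Selin₁* is an R-expression; *her₁* does not c-command it, and no other NP shares its index, so Principle C is satisfied.
All principles are respected.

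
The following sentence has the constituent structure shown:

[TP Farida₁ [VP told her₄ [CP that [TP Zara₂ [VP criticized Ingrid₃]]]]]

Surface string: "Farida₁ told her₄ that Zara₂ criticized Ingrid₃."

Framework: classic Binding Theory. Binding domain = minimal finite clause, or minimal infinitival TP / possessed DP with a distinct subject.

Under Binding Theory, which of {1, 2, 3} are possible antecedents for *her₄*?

none

*her* is a pronoun, so Principle B applies: it must be free in its binding domain.
Binding domain of *her₄*: the matrix TP, whose subject is Farida₁.
*Farida₁* c-commands the pronoun within its binding domain → coindexation would violate Principle B.
*Zara₂*: the pronoun c-commands this R-expression → coindexation would violate Principle C on *Zara₂*.
*Ingrid₃*: the pronoun c-commands this R-expression → coindexation would violate Principle C on *Ingrid₃*.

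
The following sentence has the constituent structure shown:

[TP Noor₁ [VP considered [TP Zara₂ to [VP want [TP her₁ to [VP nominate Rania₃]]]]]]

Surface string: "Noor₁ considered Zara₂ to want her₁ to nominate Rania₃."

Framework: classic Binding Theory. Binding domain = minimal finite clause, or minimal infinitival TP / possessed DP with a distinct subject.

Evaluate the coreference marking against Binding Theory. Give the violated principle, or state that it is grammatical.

grammatical

The two coindexed NPs are *Noor₁* and *her₁*.
*her₁* is a pronoun; its binding domain is the embedded TP, whose subject is Zara₂. Within that domain it is c-commanded only by *Zara₂*, which carries a different index — the pronoun is free locally, so Principle B holds.
*Noor₁* is an R-expression; *her₁* does not c-command it, and no other NP shares its index, so Principle C is satisfied.
All principles are respected.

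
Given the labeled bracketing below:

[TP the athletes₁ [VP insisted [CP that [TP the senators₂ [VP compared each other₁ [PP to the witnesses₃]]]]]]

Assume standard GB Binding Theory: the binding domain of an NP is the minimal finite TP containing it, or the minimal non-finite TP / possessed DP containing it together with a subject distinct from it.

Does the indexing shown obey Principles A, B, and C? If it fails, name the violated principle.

Principle A

The two coindexed NPs are *the athletes₁* and *each other₁*.
*each other₁* is an anaphor. Principle A requires it to be bound within its binding domain — the embedded TP, whose subject is the senators₂.
Within that domain it is c-commanded by *the senators₂*, which does not share its index.
*the athletes₁* does c-command the anaphor, but from outside its binding domain.
The anaphor is unbound in its domain → Principle A violation.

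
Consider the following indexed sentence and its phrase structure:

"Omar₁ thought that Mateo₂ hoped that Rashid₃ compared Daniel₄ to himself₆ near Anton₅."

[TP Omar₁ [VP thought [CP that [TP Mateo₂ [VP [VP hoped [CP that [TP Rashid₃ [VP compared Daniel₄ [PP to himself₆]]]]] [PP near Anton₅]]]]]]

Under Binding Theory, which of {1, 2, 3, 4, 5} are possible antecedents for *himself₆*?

{3, 4}

*himself* is an anaphor, so Principle A applies: it must be bound in its binding domain.
Binding domain of *himself₆*: the embedded TP, whose subject is Rashid₃.
*Omar₁* c-commands the anaphor but is outside its binding domain → cannot satisfy Principle A.
*Mateo₂* c-commands the anaphor but is outside its binding domain → cannot satisfy Principle A.
*Rashid₃* c-commands the anaphor within its binding domain → licit binder.
*Daniel₄* c-commands the anaphor within its binding domain → licit binder.
*Anton₅* does not c-command the anaphor → cannot bind it.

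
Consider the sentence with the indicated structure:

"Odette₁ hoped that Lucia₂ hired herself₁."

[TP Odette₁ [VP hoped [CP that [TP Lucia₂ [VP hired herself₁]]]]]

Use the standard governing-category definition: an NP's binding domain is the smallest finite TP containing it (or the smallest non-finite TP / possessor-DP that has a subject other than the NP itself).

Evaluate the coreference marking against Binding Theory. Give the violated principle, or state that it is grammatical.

The two coindexed NPs are *Odette₁* and *herself₁*.
*herself₁* is an anaphor. Principle A requires it to be bound within its binding domain — the embedded TP, whose subject is Lucia₂.
Within that domain it is c-commanded by *Lucia₂*, which does not share its index.
*Odette₁* does c-command the anaphor, but from outside its binding domain.
The anaphor is unbound in its domain → Principle A violation.

Principle A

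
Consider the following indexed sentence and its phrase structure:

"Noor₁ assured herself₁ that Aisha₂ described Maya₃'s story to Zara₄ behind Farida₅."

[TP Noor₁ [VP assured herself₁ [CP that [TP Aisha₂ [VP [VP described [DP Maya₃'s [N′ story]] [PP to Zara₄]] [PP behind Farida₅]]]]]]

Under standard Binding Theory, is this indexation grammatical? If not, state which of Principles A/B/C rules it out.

The two coindexed NPs are *Noor₁* and *herself₁*.
*herself₁* is an anaphor; its binding domain is the matrix TP, whose subject is Noor₁. *Noor₁* c-commands it within that domain and shares its index, so Principle A is satisfied.
*Noor₁* is an R-expression; *herself₁* does not c-command it, and no other NP shares its index, so Principle C is satisfied.
All principles are respected.

grammatical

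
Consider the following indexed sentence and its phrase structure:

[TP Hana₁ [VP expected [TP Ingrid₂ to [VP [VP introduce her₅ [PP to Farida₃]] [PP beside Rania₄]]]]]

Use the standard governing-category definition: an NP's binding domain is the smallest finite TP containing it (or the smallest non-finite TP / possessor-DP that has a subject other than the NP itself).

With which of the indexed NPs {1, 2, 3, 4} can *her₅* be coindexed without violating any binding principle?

*her* is a pronoun, so Principle B applies: it must be free in its binding domain.
Binding domain of *her₅*: the embedded TP, whose subject is Ingrid₂.
*Hana₁* c-commands the pronoun but from outside its binding domain, and is not c-commanded by it → coindexation permitted.
*Ingrid₂* c-commands the pronoun within its binding domain → coindexation would violate Principle B.
*Farida₃*: the pronoun c-commands this R-expression → coindexation would violate Principle C on *Farida₃*.
*Rania₄* and the pronoun do not c-command one another → neither Principle B nor Principle C is at stake; coindexation permitted.

{1, 4}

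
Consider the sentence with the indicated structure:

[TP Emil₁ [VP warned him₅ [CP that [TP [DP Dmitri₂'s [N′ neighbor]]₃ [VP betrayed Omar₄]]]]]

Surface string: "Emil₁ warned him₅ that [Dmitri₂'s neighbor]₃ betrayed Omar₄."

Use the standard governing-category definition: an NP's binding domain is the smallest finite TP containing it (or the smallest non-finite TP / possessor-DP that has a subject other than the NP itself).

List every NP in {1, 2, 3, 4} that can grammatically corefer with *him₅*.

none

*him* is a pronoun, so Principle B applies: it must be free in its binding domain.
Binding domain of *him₅*: the matrix TP, whose subject is Emil₁.
*Emil₁* c-commands the pronoun within its binding domain → coindexation would violate Principle B.
*Dmitri₂*: the pronoun c-commands this R-expression → coindexation would violate Principle C on *Dmitri₂*.
*[Dmitri₂'s neighbor]₃*: the pronoun c-commands this R-expression → coindexation would violate Principle C on *[Dmitri₂'s neighbor]₃*.
*Omar₄*: the pronoun c-commands this R-expression → coindexation would violate Principle C on *Omar₄*.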